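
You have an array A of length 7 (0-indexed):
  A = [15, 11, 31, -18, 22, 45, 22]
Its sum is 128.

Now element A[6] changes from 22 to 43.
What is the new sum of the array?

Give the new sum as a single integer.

Old value at index 6: 22
New value at index 6: 43
Delta = 43 - 22 = 21
New sum = old_sum + delta = 128 + (21) = 149

Answer: 149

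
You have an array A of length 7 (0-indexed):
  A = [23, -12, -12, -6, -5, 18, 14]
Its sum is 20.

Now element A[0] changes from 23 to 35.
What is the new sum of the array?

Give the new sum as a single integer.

Old value at index 0: 23
New value at index 0: 35
Delta = 35 - 23 = 12
New sum = old_sum + delta = 20 + (12) = 32

Answer: 32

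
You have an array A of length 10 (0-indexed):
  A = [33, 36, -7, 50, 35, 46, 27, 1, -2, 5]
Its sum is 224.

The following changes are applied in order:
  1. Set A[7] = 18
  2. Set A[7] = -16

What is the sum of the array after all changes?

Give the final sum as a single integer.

Initial sum: 224
Change 1: A[7] 1 -> 18, delta = 17, sum = 241
Change 2: A[7] 18 -> -16, delta = -34, sum = 207

Answer: 207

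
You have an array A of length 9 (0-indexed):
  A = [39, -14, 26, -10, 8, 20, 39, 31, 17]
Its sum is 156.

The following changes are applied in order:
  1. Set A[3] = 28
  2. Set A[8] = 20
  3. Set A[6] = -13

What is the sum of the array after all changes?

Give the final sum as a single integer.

Answer: 145

Derivation:
Initial sum: 156
Change 1: A[3] -10 -> 28, delta = 38, sum = 194
Change 2: A[8] 17 -> 20, delta = 3, sum = 197
Change 3: A[6] 39 -> -13, delta = -52, sum = 145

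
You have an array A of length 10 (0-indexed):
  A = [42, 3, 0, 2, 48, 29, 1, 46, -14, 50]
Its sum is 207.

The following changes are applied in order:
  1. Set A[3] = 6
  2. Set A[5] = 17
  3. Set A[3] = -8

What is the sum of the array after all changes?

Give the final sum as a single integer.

Initial sum: 207
Change 1: A[3] 2 -> 6, delta = 4, sum = 211
Change 2: A[5] 29 -> 17, delta = -12, sum = 199
Change 3: A[3] 6 -> -8, delta = -14, sum = 185

Answer: 185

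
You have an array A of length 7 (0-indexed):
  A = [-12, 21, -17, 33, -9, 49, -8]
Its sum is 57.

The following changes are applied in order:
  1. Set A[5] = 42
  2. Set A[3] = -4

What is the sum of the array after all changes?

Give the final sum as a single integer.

Initial sum: 57
Change 1: A[5] 49 -> 42, delta = -7, sum = 50
Change 2: A[3] 33 -> -4, delta = -37, sum = 13

Answer: 13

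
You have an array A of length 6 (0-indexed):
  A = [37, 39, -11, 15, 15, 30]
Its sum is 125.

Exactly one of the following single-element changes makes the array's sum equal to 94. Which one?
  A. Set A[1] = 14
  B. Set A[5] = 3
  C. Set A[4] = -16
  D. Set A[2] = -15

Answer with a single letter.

Answer: C

Derivation:
Option A: A[1] 39->14, delta=-25, new_sum=125+(-25)=100
Option B: A[5] 30->3, delta=-27, new_sum=125+(-27)=98
Option C: A[4] 15->-16, delta=-31, new_sum=125+(-31)=94 <-- matches target
Option D: A[2] -11->-15, delta=-4, new_sum=125+(-4)=121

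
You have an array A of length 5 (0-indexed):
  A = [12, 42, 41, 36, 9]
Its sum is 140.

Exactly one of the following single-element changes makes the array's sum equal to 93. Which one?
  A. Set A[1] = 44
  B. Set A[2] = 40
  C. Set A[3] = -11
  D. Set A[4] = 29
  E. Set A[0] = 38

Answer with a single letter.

Answer: C

Derivation:
Option A: A[1] 42->44, delta=2, new_sum=140+(2)=142
Option B: A[2] 41->40, delta=-1, new_sum=140+(-1)=139
Option C: A[3] 36->-11, delta=-47, new_sum=140+(-47)=93 <-- matches target
Option D: A[4] 9->29, delta=20, new_sum=140+(20)=160
Option E: A[0] 12->38, delta=26, new_sum=140+(26)=166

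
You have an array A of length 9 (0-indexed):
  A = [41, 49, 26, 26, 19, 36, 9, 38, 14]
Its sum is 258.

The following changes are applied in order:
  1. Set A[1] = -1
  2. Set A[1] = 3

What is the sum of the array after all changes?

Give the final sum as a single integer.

Answer: 212

Derivation:
Initial sum: 258
Change 1: A[1] 49 -> -1, delta = -50, sum = 208
Change 2: A[1] -1 -> 3, delta = 4, sum = 212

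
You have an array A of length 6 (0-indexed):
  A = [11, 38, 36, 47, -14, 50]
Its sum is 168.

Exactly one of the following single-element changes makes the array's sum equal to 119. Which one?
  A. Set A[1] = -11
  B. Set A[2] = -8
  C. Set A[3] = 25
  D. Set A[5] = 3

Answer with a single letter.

Option A: A[1] 38->-11, delta=-49, new_sum=168+(-49)=119 <-- matches target
Option B: A[2] 36->-8, delta=-44, new_sum=168+(-44)=124
Option C: A[3] 47->25, delta=-22, new_sum=168+(-22)=146
Option D: A[5] 50->3, delta=-47, new_sum=168+(-47)=121

Answer: A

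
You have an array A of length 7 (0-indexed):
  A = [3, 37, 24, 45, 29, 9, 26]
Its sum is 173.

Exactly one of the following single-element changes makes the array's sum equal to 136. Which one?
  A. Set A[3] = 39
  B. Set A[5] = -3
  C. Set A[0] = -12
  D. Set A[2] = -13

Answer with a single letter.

Answer: D

Derivation:
Option A: A[3] 45->39, delta=-6, new_sum=173+(-6)=167
Option B: A[5] 9->-3, delta=-12, new_sum=173+(-12)=161
Option C: A[0] 3->-12, delta=-15, new_sum=173+(-15)=158
Option D: A[2] 24->-13, delta=-37, new_sum=173+(-37)=136 <-- matches target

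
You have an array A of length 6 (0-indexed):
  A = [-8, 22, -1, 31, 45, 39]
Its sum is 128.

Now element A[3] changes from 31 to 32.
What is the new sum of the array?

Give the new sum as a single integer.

Old value at index 3: 31
New value at index 3: 32
Delta = 32 - 31 = 1
New sum = old_sum + delta = 128 + (1) = 129

Answer: 129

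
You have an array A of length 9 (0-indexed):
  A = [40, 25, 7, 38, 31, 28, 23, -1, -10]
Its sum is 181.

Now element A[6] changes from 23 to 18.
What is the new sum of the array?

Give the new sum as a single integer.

Old value at index 6: 23
New value at index 6: 18
Delta = 18 - 23 = -5
New sum = old_sum + delta = 181 + (-5) = 176

Answer: 176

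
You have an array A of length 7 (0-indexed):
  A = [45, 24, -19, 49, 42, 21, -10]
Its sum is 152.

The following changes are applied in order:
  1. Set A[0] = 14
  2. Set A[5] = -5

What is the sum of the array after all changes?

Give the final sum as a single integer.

Answer: 95

Derivation:
Initial sum: 152
Change 1: A[0] 45 -> 14, delta = -31, sum = 121
Change 2: A[5] 21 -> -5, delta = -26, sum = 95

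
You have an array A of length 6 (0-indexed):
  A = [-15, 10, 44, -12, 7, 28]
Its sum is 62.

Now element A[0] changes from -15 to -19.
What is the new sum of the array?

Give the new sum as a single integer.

Answer: 58

Derivation:
Old value at index 0: -15
New value at index 0: -19
Delta = -19 - -15 = -4
New sum = old_sum + delta = 62 + (-4) = 58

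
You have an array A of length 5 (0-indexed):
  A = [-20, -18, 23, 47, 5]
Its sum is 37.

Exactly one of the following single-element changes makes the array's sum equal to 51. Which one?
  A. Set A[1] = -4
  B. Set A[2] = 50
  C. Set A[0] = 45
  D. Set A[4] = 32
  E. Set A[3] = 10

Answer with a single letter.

Answer: A

Derivation:
Option A: A[1] -18->-4, delta=14, new_sum=37+(14)=51 <-- matches target
Option B: A[2] 23->50, delta=27, new_sum=37+(27)=64
Option C: A[0] -20->45, delta=65, new_sum=37+(65)=102
Option D: A[4] 5->32, delta=27, new_sum=37+(27)=64
Option E: A[3] 47->10, delta=-37, new_sum=37+(-37)=0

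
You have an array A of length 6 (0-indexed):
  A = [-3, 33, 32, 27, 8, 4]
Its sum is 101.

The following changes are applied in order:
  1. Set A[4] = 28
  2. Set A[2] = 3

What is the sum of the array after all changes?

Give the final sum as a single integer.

Answer: 92

Derivation:
Initial sum: 101
Change 1: A[4] 8 -> 28, delta = 20, sum = 121
Change 2: A[2] 32 -> 3, delta = -29, sum = 92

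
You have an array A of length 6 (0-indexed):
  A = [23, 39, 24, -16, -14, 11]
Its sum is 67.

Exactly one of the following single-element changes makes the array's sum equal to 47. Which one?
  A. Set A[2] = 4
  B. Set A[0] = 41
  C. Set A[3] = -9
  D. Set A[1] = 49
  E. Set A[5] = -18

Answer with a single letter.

Answer: A

Derivation:
Option A: A[2] 24->4, delta=-20, new_sum=67+(-20)=47 <-- matches target
Option B: A[0] 23->41, delta=18, new_sum=67+(18)=85
Option C: A[3] -16->-9, delta=7, new_sum=67+(7)=74
Option D: A[1] 39->49, delta=10, new_sum=67+(10)=77
Option E: A[5] 11->-18, delta=-29, new_sum=67+(-29)=38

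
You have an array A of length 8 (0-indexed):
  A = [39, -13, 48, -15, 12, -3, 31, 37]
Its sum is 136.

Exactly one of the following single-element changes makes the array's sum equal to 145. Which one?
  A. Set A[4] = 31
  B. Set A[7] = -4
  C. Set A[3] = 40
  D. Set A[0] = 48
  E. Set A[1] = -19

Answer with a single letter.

Answer: D

Derivation:
Option A: A[4] 12->31, delta=19, new_sum=136+(19)=155
Option B: A[7] 37->-4, delta=-41, new_sum=136+(-41)=95
Option C: A[3] -15->40, delta=55, new_sum=136+(55)=191
Option D: A[0] 39->48, delta=9, new_sum=136+(9)=145 <-- matches target
Option E: A[1] -13->-19, delta=-6, new_sum=136+(-6)=130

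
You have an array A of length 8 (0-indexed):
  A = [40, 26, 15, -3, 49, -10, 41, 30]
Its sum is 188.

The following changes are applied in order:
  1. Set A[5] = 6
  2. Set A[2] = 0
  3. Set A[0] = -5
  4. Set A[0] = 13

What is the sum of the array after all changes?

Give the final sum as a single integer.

Answer: 162

Derivation:
Initial sum: 188
Change 1: A[5] -10 -> 6, delta = 16, sum = 204
Change 2: A[2] 15 -> 0, delta = -15, sum = 189
Change 3: A[0] 40 -> -5, delta = -45, sum = 144
Change 4: A[0] -5 -> 13, delta = 18, sum = 162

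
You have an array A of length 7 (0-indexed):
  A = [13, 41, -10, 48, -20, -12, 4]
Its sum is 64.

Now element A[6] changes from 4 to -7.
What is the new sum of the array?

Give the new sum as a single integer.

Answer: 53

Derivation:
Old value at index 6: 4
New value at index 6: -7
Delta = -7 - 4 = -11
New sum = old_sum + delta = 64 + (-11) = 53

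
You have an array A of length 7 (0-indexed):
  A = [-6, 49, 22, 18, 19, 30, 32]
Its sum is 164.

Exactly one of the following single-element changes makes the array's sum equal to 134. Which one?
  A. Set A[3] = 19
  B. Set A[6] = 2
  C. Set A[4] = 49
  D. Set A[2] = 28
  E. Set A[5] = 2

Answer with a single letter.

Option A: A[3] 18->19, delta=1, new_sum=164+(1)=165
Option B: A[6] 32->2, delta=-30, new_sum=164+(-30)=134 <-- matches target
Option C: A[4] 19->49, delta=30, new_sum=164+(30)=194
Option D: A[2] 22->28, delta=6, new_sum=164+(6)=170
Option E: A[5] 30->2, delta=-28, new_sum=164+(-28)=136

Answer: B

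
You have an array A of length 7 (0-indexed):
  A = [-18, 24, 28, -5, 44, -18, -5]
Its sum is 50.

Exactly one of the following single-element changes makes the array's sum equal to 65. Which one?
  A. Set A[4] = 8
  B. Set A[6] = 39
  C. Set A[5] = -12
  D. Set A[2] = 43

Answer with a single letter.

Option A: A[4] 44->8, delta=-36, new_sum=50+(-36)=14
Option B: A[6] -5->39, delta=44, new_sum=50+(44)=94
Option C: A[5] -18->-12, delta=6, new_sum=50+(6)=56
Option D: A[2] 28->43, delta=15, new_sum=50+(15)=65 <-- matches target

Answer: D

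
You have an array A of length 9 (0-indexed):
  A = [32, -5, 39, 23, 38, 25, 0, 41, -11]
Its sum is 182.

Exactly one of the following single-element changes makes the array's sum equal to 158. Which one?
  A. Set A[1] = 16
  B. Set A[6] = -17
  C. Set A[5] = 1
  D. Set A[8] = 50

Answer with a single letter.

Option A: A[1] -5->16, delta=21, new_sum=182+(21)=203
Option B: A[6] 0->-17, delta=-17, new_sum=182+(-17)=165
Option C: A[5] 25->1, delta=-24, new_sum=182+(-24)=158 <-- matches target
Option D: A[8] -11->50, delta=61, new_sum=182+(61)=243

Answer: C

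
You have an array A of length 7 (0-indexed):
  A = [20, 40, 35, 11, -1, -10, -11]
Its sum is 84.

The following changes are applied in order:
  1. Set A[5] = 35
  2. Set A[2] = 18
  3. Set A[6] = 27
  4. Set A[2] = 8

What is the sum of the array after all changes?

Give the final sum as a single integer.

Answer: 140

Derivation:
Initial sum: 84
Change 1: A[5] -10 -> 35, delta = 45, sum = 129
Change 2: A[2] 35 -> 18, delta = -17, sum = 112
Change 3: A[6] -11 -> 27, delta = 38, sum = 150
Change 4: A[2] 18 -> 8, delta = -10, sum = 140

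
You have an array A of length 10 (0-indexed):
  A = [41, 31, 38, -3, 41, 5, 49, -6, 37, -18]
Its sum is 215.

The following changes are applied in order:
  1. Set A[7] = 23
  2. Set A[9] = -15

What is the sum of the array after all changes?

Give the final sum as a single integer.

Initial sum: 215
Change 1: A[7] -6 -> 23, delta = 29, sum = 244
Change 2: A[9] -18 -> -15, delta = 3, sum = 247

Answer: 247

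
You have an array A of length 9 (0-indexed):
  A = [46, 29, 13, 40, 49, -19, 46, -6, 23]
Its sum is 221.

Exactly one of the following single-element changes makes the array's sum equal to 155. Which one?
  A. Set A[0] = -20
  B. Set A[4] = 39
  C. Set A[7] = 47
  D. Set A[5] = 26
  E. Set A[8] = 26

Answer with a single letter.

Option A: A[0] 46->-20, delta=-66, new_sum=221+(-66)=155 <-- matches target
Option B: A[4] 49->39, delta=-10, new_sum=221+(-10)=211
Option C: A[7] -6->47, delta=53, new_sum=221+(53)=274
Option D: A[5] -19->26, delta=45, new_sum=221+(45)=266
Option E: A[8] 23->26, delta=3, new_sum=221+(3)=224

Answer: A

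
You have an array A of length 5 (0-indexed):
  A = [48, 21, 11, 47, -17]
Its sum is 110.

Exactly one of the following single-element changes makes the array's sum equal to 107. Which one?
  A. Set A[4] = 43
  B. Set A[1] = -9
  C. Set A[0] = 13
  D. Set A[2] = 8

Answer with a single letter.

Answer: D

Derivation:
Option A: A[4] -17->43, delta=60, new_sum=110+(60)=170
Option B: A[1] 21->-9, delta=-30, new_sum=110+(-30)=80
Option C: A[0] 48->13, delta=-35, new_sum=110+(-35)=75
Option D: A[2] 11->8, delta=-3, new_sum=110+(-3)=107 <-- matches target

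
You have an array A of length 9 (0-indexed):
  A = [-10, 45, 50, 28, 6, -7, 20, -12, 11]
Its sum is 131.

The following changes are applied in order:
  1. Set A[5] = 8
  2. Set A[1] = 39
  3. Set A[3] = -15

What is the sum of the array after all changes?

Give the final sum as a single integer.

Initial sum: 131
Change 1: A[5] -7 -> 8, delta = 15, sum = 146
Change 2: A[1] 45 -> 39, delta = -6, sum = 140
Change 3: A[3] 28 -> -15, delta = -43, sum = 97

Answer: 97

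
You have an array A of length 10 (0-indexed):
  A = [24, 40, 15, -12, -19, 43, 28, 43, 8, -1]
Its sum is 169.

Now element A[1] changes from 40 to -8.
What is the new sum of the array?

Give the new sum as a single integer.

Answer: 121

Derivation:
Old value at index 1: 40
New value at index 1: -8
Delta = -8 - 40 = -48
New sum = old_sum + delta = 169 + (-48) = 121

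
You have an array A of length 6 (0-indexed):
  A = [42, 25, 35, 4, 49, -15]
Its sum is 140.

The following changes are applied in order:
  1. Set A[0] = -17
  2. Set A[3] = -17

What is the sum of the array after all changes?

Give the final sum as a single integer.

Initial sum: 140
Change 1: A[0] 42 -> -17, delta = -59, sum = 81
Change 2: A[3] 4 -> -17, delta = -21, sum = 60

Answer: 60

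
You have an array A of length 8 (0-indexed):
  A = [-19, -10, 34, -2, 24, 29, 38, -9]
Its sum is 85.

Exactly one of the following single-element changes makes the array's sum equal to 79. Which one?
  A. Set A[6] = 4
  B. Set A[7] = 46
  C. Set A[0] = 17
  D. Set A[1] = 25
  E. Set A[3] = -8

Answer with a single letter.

Answer: E

Derivation:
Option A: A[6] 38->4, delta=-34, new_sum=85+(-34)=51
Option B: A[7] -9->46, delta=55, new_sum=85+(55)=140
Option C: A[0] -19->17, delta=36, new_sum=85+(36)=121
Option D: A[1] -10->25, delta=35, new_sum=85+(35)=120
Option E: A[3] -2->-8, delta=-6, new_sum=85+(-6)=79 <-- matches target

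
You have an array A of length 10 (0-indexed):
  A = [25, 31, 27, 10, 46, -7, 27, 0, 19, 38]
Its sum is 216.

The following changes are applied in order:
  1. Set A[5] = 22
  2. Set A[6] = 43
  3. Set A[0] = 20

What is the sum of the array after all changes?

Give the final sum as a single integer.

Answer: 256

Derivation:
Initial sum: 216
Change 1: A[5] -7 -> 22, delta = 29, sum = 245
Change 2: A[6] 27 -> 43, delta = 16, sum = 261
Change 3: A[0] 25 -> 20, delta = -5, sum = 256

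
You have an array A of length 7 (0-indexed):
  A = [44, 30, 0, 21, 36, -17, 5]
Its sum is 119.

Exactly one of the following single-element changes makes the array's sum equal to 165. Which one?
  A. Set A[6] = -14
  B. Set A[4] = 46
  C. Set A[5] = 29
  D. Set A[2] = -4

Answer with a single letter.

Answer: C

Derivation:
Option A: A[6] 5->-14, delta=-19, new_sum=119+(-19)=100
Option B: A[4] 36->46, delta=10, new_sum=119+(10)=129
Option C: A[5] -17->29, delta=46, new_sum=119+(46)=165 <-- matches target
Option D: A[2] 0->-4, delta=-4, new_sum=119+(-4)=115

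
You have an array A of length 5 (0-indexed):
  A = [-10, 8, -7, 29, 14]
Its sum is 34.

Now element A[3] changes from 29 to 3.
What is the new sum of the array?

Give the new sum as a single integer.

Answer: 8

Derivation:
Old value at index 3: 29
New value at index 3: 3
Delta = 3 - 29 = -26
New sum = old_sum + delta = 34 + (-26) = 8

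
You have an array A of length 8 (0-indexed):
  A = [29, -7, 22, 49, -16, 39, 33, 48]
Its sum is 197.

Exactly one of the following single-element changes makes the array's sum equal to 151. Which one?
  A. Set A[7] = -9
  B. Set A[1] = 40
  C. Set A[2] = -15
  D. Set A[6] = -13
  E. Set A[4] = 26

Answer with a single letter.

Answer: D

Derivation:
Option A: A[7] 48->-9, delta=-57, new_sum=197+(-57)=140
Option B: A[1] -7->40, delta=47, new_sum=197+(47)=244
Option C: A[2] 22->-15, delta=-37, new_sum=197+(-37)=160
Option D: A[6] 33->-13, delta=-46, new_sum=197+(-46)=151 <-- matches target
Option E: A[4] -16->26, delta=42, new_sum=197+(42)=239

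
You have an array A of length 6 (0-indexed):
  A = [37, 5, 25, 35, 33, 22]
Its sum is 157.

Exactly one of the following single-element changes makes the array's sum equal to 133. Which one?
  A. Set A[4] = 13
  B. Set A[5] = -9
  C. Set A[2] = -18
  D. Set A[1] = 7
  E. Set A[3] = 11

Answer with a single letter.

Option A: A[4] 33->13, delta=-20, new_sum=157+(-20)=137
Option B: A[5] 22->-9, delta=-31, new_sum=157+(-31)=126
Option C: A[2] 25->-18, delta=-43, new_sum=157+(-43)=114
Option D: A[1] 5->7, delta=2, new_sum=157+(2)=159
Option E: A[3] 35->11, delta=-24, new_sum=157+(-24)=133 <-- matches target

Answer: E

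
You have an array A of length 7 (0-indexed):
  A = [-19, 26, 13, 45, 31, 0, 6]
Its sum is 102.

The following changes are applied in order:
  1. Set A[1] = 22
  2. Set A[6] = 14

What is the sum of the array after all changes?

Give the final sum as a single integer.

Answer: 106

Derivation:
Initial sum: 102
Change 1: A[1] 26 -> 22, delta = -4, sum = 98
Change 2: A[6] 6 -> 14, delta = 8, sum = 106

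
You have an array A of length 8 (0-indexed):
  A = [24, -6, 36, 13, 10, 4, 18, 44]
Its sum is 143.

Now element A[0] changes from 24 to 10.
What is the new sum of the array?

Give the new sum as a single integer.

Old value at index 0: 24
New value at index 0: 10
Delta = 10 - 24 = -14
New sum = old_sum + delta = 143 + (-14) = 129

Answer: 129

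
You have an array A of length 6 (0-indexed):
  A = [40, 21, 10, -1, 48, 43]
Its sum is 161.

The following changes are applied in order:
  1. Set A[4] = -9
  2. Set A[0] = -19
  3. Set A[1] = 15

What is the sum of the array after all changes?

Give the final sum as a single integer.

Answer: 39

Derivation:
Initial sum: 161
Change 1: A[4] 48 -> -9, delta = -57, sum = 104
Change 2: A[0] 40 -> -19, delta = -59, sum = 45
Change 3: A[1] 21 -> 15, delta = -6, sum = 39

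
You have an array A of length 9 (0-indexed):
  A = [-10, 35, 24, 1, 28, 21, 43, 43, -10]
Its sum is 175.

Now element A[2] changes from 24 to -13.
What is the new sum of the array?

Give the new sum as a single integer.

Old value at index 2: 24
New value at index 2: -13
Delta = -13 - 24 = -37
New sum = old_sum + delta = 175 + (-37) = 138

Answer: 138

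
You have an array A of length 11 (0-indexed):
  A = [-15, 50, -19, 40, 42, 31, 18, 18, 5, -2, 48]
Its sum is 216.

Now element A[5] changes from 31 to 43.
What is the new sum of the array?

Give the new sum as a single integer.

Answer: 228

Derivation:
Old value at index 5: 31
New value at index 5: 43
Delta = 43 - 31 = 12
New sum = old_sum + delta = 216 + (12) = 228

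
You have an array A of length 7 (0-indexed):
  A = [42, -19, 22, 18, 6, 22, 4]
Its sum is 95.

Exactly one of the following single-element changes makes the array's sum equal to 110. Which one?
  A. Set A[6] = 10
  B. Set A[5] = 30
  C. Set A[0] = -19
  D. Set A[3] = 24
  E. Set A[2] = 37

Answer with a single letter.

Option A: A[6] 4->10, delta=6, new_sum=95+(6)=101
Option B: A[5] 22->30, delta=8, new_sum=95+(8)=103
Option C: A[0] 42->-19, delta=-61, new_sum=95+(-61)=34
Option D: A[3] 18->24, delta=6, new_sum=95+(6)=101
Option E: A[2] 22->37, delta=15, new_sum=95+(15)=110 <-- matches target

Answer: E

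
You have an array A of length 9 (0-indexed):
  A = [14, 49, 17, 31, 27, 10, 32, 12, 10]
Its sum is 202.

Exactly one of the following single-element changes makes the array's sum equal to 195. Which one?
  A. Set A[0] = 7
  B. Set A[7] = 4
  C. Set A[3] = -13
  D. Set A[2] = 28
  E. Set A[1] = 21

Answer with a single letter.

Answer: A

Derivation:
Option A: A[0] 14->7, delta=-7, new_sum=202+(-7)=195 <-- matches target
Option B: A[7] 12->4, delta=-8, new_sum=202+(-8)=194
Option C: A[3] 31->-13, delta=-44, new_sum=202+(-44)=158
Option D: A[2] 17->28, delta=11, new_sum=202+(11)=213
Option E: A[1] 49->21, delta=-28, new_sum=202+(-28)=174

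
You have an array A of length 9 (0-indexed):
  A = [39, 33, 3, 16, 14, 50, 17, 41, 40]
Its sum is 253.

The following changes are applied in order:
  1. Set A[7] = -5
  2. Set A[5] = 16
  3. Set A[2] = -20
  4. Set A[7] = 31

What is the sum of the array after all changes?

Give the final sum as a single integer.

Answer: 186

Derivation:
Initial sum: 253
Change 1: A[7] 41 -> -5, delta = -46, sum = 207
Change 2: A[5] 50 -> 16, delta = -34, sum = 173
Change 3: A[2] 3 -> -20, delta = -23, sum = 150
Change 4: A[7] -5 -> 31, delta = 36, sum = 186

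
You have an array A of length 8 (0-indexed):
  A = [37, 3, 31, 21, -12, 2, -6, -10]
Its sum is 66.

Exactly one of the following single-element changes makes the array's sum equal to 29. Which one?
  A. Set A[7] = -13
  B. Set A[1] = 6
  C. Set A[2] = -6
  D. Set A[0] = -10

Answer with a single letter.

Option A: A[7] -10->-13, delta=-3, new_sum=66+(-3)=63
Option B: A[1] 3->6, delta=3, new_sum=66+(3)=69
Option C: A[2] 31->-6, delta=-37, new_sum=66+(-37)=29 <-- matches target
Option D: A[0] 37->-10, delta=-47, new_sum=66+(-47)=19

Answer: C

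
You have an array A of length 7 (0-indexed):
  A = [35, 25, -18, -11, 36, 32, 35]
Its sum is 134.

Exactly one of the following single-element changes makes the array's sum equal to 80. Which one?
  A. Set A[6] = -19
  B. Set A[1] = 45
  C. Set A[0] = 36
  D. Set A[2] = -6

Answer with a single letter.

Answer: A

Derivation:
Option A: A[6] 35->-19, delta=-54, new_sum=134+(-54)=80 <-- matches target
Option B: A[1] 25->45, delta=20, new_sum=134+(20)=154
Option C: A[0] 35->36, delta=1, new_sum=134+(1)=135
Option D: A[2] -18->-6, delta=12, new_sum=134+(12)=146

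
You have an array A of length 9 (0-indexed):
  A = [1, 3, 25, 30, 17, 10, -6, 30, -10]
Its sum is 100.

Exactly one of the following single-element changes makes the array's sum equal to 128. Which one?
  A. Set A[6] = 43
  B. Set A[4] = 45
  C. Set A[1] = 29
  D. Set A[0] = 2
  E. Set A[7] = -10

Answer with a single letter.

Option A: A[6] -6->43, delta=49, new_sum=100+(49)=149
Option B: A[4] 17->45, delta=28, new_sum=100+(28)=128 <-- matches target
Option C: A[1] 3->29, delta=26, new_sum=100+(26)=126
Option D: A[0] 1->2, delta=1, new_sum=100+(1)=101
Option E: A[7] 30->-10, delta=-40, new_sum=100+(-40)=60

Answer: B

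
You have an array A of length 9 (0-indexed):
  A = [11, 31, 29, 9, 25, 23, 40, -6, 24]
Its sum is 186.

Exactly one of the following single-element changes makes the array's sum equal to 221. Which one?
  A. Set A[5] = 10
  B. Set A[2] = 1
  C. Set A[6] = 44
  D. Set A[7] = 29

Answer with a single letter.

Option A: A[5] 23->10, delta=-13, new_sum=186+(-13)=173
Option B: A[2] 29->1, delta=-28, new_sum=186+(-28)=158
Option C: A[6] 40->44, delta=4, new_sum=186+(4)=190
Option D: A[7] -6->29, delta=35, new_sum=186+(35)=221 <-- matches target

Answer: D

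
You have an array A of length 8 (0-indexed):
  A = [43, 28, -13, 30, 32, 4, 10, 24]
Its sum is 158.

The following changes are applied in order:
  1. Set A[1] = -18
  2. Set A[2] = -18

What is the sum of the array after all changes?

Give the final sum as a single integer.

Initial sum: 158
Change 1: A[1] 28 -> -18, delta = -46, sum = 112
Change 2: A[2] -13 -> -18, delta = -5, sum = 107

Answer: 107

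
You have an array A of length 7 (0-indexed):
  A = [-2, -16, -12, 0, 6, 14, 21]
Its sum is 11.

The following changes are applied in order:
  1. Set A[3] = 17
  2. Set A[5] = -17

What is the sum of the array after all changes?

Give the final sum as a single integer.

Answer: -3

Derivation:
Initial sum: 11
Change 1: A[3] 0 -> 17, delta = 17, sum = 28
Change 2: A[5] 14 -> -17, delta = -31, sum = -3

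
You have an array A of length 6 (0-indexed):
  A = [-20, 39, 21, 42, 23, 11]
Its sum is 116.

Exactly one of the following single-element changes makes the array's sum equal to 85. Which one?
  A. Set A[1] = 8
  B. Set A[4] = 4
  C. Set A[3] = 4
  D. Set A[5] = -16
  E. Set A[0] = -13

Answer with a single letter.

Answer: A

Derivation:
Option A: A[1] 39->8, delta=-31, new_sum=116+(-31)=85 <-- matches target
Option B: A[4] 23->4, delta=-19, new_sum=116+(-19)=97
Option C: A[3] 42->4, delta=-38, new_sum=116+(-38)=78
Option D: A[5] 11->-16, delta=-27, new_sum=116+(-27)=89
Option E: A[0] -20->-13, delta=7, new_sum=116+(7)=123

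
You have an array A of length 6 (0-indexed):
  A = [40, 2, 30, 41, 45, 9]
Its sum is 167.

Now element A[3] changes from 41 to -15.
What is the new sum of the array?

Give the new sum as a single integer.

Answer: 111

Derivation:
Old value at index 3: 41
New value at index 3: -15
Delta = -15 - 41 = -56
New sum = old_sum + delta = 167 + (-56) = 111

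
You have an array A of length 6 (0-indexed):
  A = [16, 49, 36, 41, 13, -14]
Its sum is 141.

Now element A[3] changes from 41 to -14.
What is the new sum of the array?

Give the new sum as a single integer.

Answer: 86

Derivation:
Old value at index 3: 41
New value at index 3: -14
Delta = -14 - 41 = -55
New sum = old_sum + delta = 141 + (-55) = 86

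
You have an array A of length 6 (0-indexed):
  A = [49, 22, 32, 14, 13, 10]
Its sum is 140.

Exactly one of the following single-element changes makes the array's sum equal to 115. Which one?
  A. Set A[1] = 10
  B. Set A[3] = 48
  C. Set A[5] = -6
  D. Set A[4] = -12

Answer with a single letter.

Option A: A[1] 22->10, delta=-12, new_sum=140+(-12)=128
Option B: A[3] 14->48, delta=34, new_sum=140+(34)=174
Option C: A[5] 10->-6, delta=-16, new_sum=140+(-16)=124
Option D: A[4] 13->-12, delta=-25, new_sum=140+(-25)=115 <-- matches target

Answer: D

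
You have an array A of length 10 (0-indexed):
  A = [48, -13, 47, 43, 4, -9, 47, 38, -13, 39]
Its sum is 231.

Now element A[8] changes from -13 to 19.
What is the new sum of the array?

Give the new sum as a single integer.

Answer: 263

Derivation:
Old value at index 8: -13
New value at index 8: 19
Delta = 19 - -13 = 32
New sum = old_sum + delta = 231 + (32) = 263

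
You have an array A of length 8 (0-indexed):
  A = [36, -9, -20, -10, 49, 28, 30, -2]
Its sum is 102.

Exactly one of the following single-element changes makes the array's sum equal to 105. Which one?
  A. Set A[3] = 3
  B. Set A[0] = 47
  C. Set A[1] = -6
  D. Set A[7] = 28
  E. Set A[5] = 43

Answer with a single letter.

Option A: A[3] -10->3, delta=13, new_sum=102+(13)=115
Option B: A[0] 36->47, delta=11, new_sum=102+(11)=113
Option C: A[1] -9->-6, delta=3, new_sum=102+(3)=105 <-- matches target
Option D: A[7] -2->28, delta=30, new_sum=102+(30)=132
Option E: A[5] 28->43, delta=15, new_sum=102+(15)=117

Answer: C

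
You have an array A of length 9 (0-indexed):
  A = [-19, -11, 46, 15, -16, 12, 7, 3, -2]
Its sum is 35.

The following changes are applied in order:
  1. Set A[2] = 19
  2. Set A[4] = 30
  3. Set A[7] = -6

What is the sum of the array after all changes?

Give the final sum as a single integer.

Initial sum: 35
Change 1: A[2] 46 -> 19, delta = -27, sum = 8
Change 2: A[4] -16 -> 30, delta = 46, sum = 54
Change 3: A[7] 3 -> -6, delta = -9, sum = 45

Answer: 45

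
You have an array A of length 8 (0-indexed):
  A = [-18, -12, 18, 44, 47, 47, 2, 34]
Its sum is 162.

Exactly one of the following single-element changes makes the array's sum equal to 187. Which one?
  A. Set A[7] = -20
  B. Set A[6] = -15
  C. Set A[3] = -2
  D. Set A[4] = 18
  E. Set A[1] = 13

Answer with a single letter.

Option A: A[7] 34->-20, delta=-54, new_sum=162+(-54)=108
Option B: A[6] 2->-15, delta=-17, new_sum=162+(-17)=145
Option C: A[3] 44->-2, delta=-46, new_sum=162+(-46)=116
Option D: A[4] 47->18, delta=-29, new_sum=162+(-29)=133
Option E: A[1] -12->13, delta=25, new_sum=162+(25)=187 <-- matches target

Answer: E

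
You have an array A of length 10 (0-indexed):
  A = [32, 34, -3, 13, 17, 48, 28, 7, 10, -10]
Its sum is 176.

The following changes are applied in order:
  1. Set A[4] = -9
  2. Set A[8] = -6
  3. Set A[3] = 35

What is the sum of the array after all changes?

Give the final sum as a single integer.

Initial sum: 176
Change 1: A[4] 17 -> -9, delta = -26, sum = 150
Change 2: A[8] 10 -> -6, delta = -16, sum = 134
Change 3: A[3] 13 -> 35, delta = 22, sum = 156

Answer: 156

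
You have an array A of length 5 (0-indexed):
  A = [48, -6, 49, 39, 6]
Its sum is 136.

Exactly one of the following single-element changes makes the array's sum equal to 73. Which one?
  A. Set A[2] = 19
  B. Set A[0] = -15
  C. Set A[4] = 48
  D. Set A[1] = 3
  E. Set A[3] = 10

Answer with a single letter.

Option A: A[2] 49->19, delta=-30, new_sum=136+(-30)=106
Option B: A[0] 48->-15, delta=-63, new_sum=136+(-63)=73 <-- matches target
Option C: A[4] 6->48, delta=42, new_sum=136+(42)=178
Option D: A[1] -6->3, delta=9, new_sum=136+(9)=145
Option E: A[3] 39->10, delta=-29, new_sum=136+(-29)=107

Answer: B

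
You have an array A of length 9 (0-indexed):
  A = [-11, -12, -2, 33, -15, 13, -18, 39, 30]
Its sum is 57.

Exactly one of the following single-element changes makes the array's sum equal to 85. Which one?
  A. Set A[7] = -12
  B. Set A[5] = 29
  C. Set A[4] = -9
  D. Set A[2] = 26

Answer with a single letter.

Answer: D

Derivation:
Option A: A[7] 39->-12, delta=-51, new_sum=57+(-51)=6
Option B: A[5] 13->29, delta=16, new_sum=57+(16)=73
Option C: A[4] -15->-9, delta=6, new_sum=57+(6)=63
Option D: A[2] -2->26, delta=28, new_sum=57+(28)=85 <-- matches target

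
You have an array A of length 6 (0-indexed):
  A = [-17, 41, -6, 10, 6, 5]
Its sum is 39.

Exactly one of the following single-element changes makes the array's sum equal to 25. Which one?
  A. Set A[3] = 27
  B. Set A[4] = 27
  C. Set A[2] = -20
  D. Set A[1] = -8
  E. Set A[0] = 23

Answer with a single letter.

Option A: A[3] 10->27, delta=17, new_sum=39+(17)=56
Option B: A[4] 6->27, delta=21, new_sum=39+(21)=60
Option C: A[2] -6->-20, delta=-14, new_sum=39+(-14)=25 <-- matches target
Option D: A[1] 41->-8, delta=-49, new_sum=39+(-49)=-10
Option E: A[0] -17->23, delta=40, new_sum=39+(40)=79

Answer: C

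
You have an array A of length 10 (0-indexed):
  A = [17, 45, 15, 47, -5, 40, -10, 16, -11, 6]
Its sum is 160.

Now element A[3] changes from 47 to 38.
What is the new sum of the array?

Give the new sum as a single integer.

Old value at index 3: 47
New value at index 3: 38
Delta = 38 - 47 = -9
New sum = old_sum + delta = 160 + (-9) = 151

Answer: 151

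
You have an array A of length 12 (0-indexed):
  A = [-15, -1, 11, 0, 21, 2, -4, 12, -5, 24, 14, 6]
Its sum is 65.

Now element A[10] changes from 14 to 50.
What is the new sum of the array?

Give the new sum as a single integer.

Old value at index 10: 14
New value at index 10: 50
Delta = 50 - 14 = 36
New sum = old_sum + delta = 65 + (36) = 101

Answer: 101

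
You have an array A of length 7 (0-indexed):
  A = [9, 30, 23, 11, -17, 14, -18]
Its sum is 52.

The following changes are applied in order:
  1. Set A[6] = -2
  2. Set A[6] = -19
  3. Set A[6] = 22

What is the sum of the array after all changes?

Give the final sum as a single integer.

Answer: 92

Derivation:
Initial sum: 52
Change 1: A[6] -18 -> -2, delta = 16, sum = 68
Change 2: A[6] -2 -> -19, delta = -17, sum = 51
Change 3: A[6] -19 -> 22, delta = 41, sum = 92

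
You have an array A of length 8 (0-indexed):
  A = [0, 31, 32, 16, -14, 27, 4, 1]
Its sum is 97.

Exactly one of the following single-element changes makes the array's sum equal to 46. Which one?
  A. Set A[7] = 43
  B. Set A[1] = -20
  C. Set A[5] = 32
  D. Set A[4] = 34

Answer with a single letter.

Answer: B

Derivation:
Option A: A[7] 1->43, delta=42, new_sum=97+(42)=139
Option B: A[1] 31->-20, delta=-51, new_sum=97+(-51)=46 <-- matches target
Option C: A[5] 27->32, delta=5, new_sum=97+(5)=102
Option D: A[4] -14->34, delta=48, new_sum=97+(48)=145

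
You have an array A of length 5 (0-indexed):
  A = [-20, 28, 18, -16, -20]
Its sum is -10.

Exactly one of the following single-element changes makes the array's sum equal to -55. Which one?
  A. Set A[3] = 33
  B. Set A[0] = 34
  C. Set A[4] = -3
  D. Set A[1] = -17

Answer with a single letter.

Answer: D

Derivation:
Option A: A[3] -16->33, delta=49, new_sum=-10+(49)=39
Option B: A[0] -20->34, delta=54, new_sum=-10+(54)=44
Option C: A[4] -20->-3, delta=17, new_sum=-10+(17)=7
Option D: A[1] 28->-17, delta=-45, new_sum=-10+(-45)=-55 <-- matches target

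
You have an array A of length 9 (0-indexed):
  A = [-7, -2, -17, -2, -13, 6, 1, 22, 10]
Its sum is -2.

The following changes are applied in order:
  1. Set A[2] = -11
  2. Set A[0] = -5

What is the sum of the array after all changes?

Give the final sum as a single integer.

Initial sum: -2
Change 1: A[2] -17 -> -11, delta = 6, sum = 4
Change 2: A[0] -7 -> -5, delta = 2, sum = 6

Answer: 6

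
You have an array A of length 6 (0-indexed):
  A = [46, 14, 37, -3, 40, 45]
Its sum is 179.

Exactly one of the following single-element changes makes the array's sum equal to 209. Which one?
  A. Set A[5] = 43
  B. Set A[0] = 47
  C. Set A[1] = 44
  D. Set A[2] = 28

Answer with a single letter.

Answer: C

Derivation:
Option A: A[5] 45->43, delta=-2, new_sum=179+(-2)=177
Option B: A[0] 46->47, delta=1, new_sum=179+(1)=180
Option C: A[1] 14->44, delta=30, new_sum=179+(30)=209 <-- matches target
Option D: A[2] 37->28, delta=-9, new_sum=179+(-9)=170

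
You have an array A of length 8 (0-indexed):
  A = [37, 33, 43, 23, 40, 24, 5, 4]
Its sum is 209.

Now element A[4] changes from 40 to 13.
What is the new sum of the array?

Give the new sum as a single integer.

Old value at index 4: 40
New value at index 4: 13
Delta = 13 - 40 = -27
New sum = old_sum + delta = 209 + (-27) = 182

Answer: 182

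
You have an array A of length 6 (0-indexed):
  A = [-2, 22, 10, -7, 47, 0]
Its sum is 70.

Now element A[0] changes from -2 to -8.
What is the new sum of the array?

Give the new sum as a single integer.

Answer: 64

Derivation:
Old value at index 0: -2
New value at index 0: -8
Delta = -8 - -2 = -6
New sum = old_sum + delta = 70 + (-6) = 64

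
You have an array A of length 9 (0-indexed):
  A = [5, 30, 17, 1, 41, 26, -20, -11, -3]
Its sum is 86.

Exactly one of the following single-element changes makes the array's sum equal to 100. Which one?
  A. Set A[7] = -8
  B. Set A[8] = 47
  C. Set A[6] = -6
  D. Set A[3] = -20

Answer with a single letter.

Answer: C

Derivation:
Option A: A[7] -11->-8, delta=3, new_sum=86+(3)=89
Option B: A[8] -3->47, delta=50, new_sum=86+(50)=136
Option C: A[6] -20->-6, delta=14, new_sum=86+(14)=100 <-- matches target
Option D: A[3] 1->-20, delta=-21, new_sum=86+(-21)=65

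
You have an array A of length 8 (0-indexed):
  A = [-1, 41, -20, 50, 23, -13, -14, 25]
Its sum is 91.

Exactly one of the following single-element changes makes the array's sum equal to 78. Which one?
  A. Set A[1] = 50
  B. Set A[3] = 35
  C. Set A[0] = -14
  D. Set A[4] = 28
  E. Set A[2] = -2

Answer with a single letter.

Answer: C

Derivation:
Option A: A[1] 41->50, delta=9, new_sum=91+(9)=100
Option B: A[3] 50->35, delta=-15, new_sum=91+(-15)=76
Option C: A[0] -1->-14, delta=-13, new_sum=91+(-13)=78 <-- matches target
Option D: A[4] 23->28, delta=5, new_sum=91+(5)=96
Option E: A[2] -20->-2, delta=18, new_sum=91+(18)=109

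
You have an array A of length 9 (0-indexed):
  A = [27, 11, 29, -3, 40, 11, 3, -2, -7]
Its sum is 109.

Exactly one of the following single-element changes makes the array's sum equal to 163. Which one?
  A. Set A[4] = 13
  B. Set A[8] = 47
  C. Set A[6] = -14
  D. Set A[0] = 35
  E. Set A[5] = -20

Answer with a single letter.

Answer: B

Derivation:
Option A: A[4] 40->13, delta=-27, new_sum=109+(-27)=82
Option B: A[8] -7->47, delta=54, new_sum=109+(54)=163 <-- matches target
Option C: A[6] 3->-14, delta=-17, new_sum=109+(-17)=92
Option D: A[0] 27->35, delta=8, new_sum=109+(8)=117
Option E: A[5] 11->-20, delta=-31, new_sum=109+(-31)=78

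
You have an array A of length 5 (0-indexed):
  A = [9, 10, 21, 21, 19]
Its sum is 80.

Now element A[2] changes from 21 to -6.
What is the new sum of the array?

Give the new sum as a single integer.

Old value at index 2: 21
New value at index 2: -6
Delta = -6 - 21 = -27
New sum = old_sum + delta = 80 + (-27) = 53

Answer: 53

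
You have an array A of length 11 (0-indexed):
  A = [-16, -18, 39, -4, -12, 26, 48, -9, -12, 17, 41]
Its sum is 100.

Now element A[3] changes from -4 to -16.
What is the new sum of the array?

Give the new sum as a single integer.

Old value at index 3: -4
New value at index 3: -16
Delta = -16 - -4 = -12
New sum = old_sum + delta = 100 + (-12) = 88

Answer: 88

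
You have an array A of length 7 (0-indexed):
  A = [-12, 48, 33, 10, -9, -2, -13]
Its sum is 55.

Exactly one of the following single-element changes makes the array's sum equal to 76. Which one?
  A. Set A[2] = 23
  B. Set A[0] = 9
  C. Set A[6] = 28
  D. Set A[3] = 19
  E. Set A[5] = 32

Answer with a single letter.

Option A: A[2] 33->23, delta=-10, new_sum=55+(-10)=45
Option B: A[0] -12->9, delta=21, new_sum=55+(21)=76 <-- matches target
Option C: A[6] -13->28, delta=41, new_sum=55+(41)=96
Option D: A[3] 10->19, delta=9, new_sum=55+(9)=64
Option E: A[5] -2->32, delta=34, new_sum=55+(34)=89

Answer: B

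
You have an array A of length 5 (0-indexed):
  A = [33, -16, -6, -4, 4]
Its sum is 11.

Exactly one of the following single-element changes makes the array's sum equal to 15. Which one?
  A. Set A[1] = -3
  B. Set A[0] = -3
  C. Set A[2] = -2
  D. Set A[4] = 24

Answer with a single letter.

Answer: C

Derivation:
Option A: A[1] -16->-3, delta=13, new_sum=11+(13)=24
Option B: A[0] 33->-3, delta=-36, new_sum=11+(-36)=-25
Option C: A[2] -6->-2, delta=4, new_sum=11+(4)=15 <-- matches target
Option D: A[4] 4->24, delta=20, new_sum=11+(20)=31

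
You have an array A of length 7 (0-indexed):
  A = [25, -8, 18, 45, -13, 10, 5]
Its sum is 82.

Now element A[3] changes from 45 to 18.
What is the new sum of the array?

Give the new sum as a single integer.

Answer: 55

Derivation:
Old value at index 3: 45
New value at index 3: 18
Delta = 18 - 45 = -27
New sum = old_sum + delta = 82 + (-27) = 55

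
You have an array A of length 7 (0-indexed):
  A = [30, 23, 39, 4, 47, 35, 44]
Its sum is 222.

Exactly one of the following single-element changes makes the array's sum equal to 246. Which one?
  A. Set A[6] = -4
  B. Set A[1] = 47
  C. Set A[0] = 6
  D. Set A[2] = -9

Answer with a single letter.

Option A: A[6] 44->-4, delta=-48, new_sum=222+(-48)=174
Option B: A[1] 23->47, delta=24, new_sum=222+(24)=246 <-- matches target
Option C: A[0] 30->6, delta=-24, new_sum=222+(-24)=198
Option D: A[2] 39->-9, delta=-48, new_sum=222+(-48)=174

Answer: B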